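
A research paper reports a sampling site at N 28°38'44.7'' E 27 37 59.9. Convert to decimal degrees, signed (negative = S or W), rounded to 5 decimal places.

28.64575, 27.63331

Latitude: 28° + 38/60 + 44.7/3600 = 28 + 0.633333 + 0.012417 = 28.645750
N → positive
λ: 27° + 37/60 + 59.9/3600 = 27 + 0.616667 + 0.016639 = 27.633306
E ⇒ keep positive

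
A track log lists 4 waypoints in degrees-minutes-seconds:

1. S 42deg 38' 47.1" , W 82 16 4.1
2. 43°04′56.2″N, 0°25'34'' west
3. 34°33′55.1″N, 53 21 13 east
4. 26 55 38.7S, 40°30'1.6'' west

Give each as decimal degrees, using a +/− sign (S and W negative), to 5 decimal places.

1. -42.64642, -82.26781
2. 43.08228, -0.42611
3. 34.56531, 53.35361
4. -26.92742, -40.50044

Point 1:
  φ: 42 + 38/60 + 47.1/3600 = 42.646417
  S → negative
  Longitude: 82 + 16/60 + 4.1/3600 = 82.267806
  hemisphere W, so the sign is −
Point 2:
  Lat: 43 + 4/60 + 56.2/3600 = 43.082278
  N → positive
  λ: 0° + 25/60 + 34/3600 = 0 + 0.416667 + 0.009444 = 0.426111
  hemisphere W, so the sign is −
Point 3:
  φ: 34° + 33/60 + 55.1/3600 = 34 + 0.550000 + 0.015306 = 34.565306
  N ⇒ keep positive
  Lon: 53 + 21/60 + 13/3600 = 53.353611
  E → positive
Point 4:
  φ: 26° + 55/60 + 38.7/3600 = 26 + 0.916667 + 0.010750 = 26.927417
  S ⇒ negate
  Lon: 40 + 30/60 + 1.6/3600 = 40.500444
  W → negative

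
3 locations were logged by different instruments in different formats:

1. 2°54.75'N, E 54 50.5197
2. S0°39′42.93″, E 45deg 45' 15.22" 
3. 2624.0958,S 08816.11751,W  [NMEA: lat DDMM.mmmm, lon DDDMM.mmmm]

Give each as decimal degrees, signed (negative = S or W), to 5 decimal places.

1. 2.91250, 54.84200
2. -0.66193, 45.75423
3. -26.40160, -88.26863

Point 1:
  φ: 2 + 54.75/60 = 2.912500
  N → positive
  Longitude: 54 + 50.5197/60 = 54.841995
  E ⇒ keep positive
Point 2:
  φ: 39′ + 42.93″ = 39.71550′; 0 + 39.71550/60 = 0.661925
  hemisphere S, so the sign is −
  λ: 45 + 45/60 + 15.22/3600 = 45.754228
  E ⇒ keep positive
Point 3:
  φ: degrees = first 2 digits = 26, minutes = 24.0958; 26 + 24.0958/60 = 26.401597
  hemisphere S, so the sign is −
  λ: degrees = first 3 digits = 88, minutes = 16.11751; 88 + 16.11751/60 = 88.268625
  W ⇒ negate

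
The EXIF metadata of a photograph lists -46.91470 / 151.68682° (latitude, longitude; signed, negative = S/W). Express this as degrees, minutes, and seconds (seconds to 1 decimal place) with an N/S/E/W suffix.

Latitude is negative → S; |value| = 46.914700
φ: 0.914700° → 54.88200′; 0.88200 × 60 = 52.920″
λ: whole degrees 151; 41.20920′ → 41′ and 12.552″

46°54′52.9″ S, 151°41′12.6″ E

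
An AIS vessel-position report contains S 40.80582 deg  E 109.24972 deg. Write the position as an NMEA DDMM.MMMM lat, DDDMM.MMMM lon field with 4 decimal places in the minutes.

Latitude: 40° + 0.805820 × 60 = 40° 48.349200′
Lon: 109° + 0.249720 × 60 = 109° 14.983200′

4048.3492,S / 10914.9832,E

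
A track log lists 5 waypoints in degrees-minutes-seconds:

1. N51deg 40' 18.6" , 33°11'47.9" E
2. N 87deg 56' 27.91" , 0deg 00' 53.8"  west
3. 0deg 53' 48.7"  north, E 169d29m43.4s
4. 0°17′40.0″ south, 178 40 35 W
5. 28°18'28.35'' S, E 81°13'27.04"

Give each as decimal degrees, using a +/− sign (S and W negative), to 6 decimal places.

1. 51.671833, 33.196639
2. 87.941086, -0.014944
3. 0.896861, 169.495389
4. -0.294444, -178.676389
5. -28.307875, 81.224178

Point 1:
  φ: 40′ + 18.6″ = 40.31000′; 51 + 40.31000/60 = 51.6718333
  N → positive
  λ: 33 + 11/60 + 47.9/3600 = 33.1966389
  E → positive
Point 2:
  φ: 56′ + 27.91″ = 56.46517′; 87 + 56.46517/60 = 87.9410861
  N ⇒ keep positive
  Lon: 0′ + 53.8″ = 0.89667′; 0 + 0.89667/60 = 0.0149444
  W ⇒ negate
Point 3:
  Latitude: 0° + 53/60 + 48.7/3600 = 0 + 0.883333 + 0.013528 = 0.8968611
  N → positive
  λ: 169 + 29/60 + 43.4/3600 = 169.4953889
  E ⇒ keep positive
Point 4:
  Lat: 0 + 17/60 + 40/3600 = 0.2944444
  hemisphere S, so the sign is −
  Lon: 178° + 40/60 + 35/3600 = 178 + 0.666667 + 0.009722 = 178.6763889
  W ⇒ negate
Point 5:
  Lat: 18′ + 28.35″ = 18.47250′; 28 + 18.47250/60 = 28.3078750
  S → negative
  λ: 81° + 13/60 + 27.04/3600 = 81 + 0.216667 + 0.007511 = 81.2241778
  E → positive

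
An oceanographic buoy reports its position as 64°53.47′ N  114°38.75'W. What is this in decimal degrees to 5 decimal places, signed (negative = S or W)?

φ: 53.47′ = 0.891167°; total 64.891167
N ⇒ keep positive
Longitude: 38.75′ = 0.645833°; total 114.645833
hemisphere W, so the sign is −

64.89117, -114.64583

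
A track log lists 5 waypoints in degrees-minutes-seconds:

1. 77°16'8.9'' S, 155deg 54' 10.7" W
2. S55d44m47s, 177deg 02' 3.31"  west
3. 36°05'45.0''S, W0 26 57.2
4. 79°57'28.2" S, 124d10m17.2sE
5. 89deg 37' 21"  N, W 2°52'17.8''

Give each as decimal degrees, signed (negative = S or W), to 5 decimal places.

1. -77.26914, -155.90297
2. -55.74639, -177.03425
3. -36.09583, -0.44922
4. -79.95783, 124.17144
5. 89.62250, -2.87161

Point 1:
  Lat: 77° + 16/60 + 8.9/3600 = 77 + 0.266667 + 0.002472 = 77.269139
  S → negative
  Lon: 155° + 54/60 + 10.7/3600 = 155 + 0.900000 + 0.002972 = 155.902972
  hemisphere W, so the sign is −
Point 2:
  φ: 55° + 44/60 + 47/3600 = 55 + 0.733333 + 0.013056 = 55.746389
  S → negative
  Longitude: 177° + 2/60 + 3.31/3600 = 177 + 0.033333 + 0.000919 = 177.034253
  W → negative
Point 3:
  φ: 36° + 5/60 + 45/3600 = 36 + 0.083333 + 0.012500 = 36.095833
  S → negative
  Lon: 26′ + 57.2″ = 26.95333′; 0 + 26.95333/60 = 0.449222
  W → negative
Point 4:
  Latitude: 79 + 57/60 + 28.2/3600 = 79.957833
  S ⇒ negate
  λ: 124° + 10/60 + 17.2/3600 = 124 + 0.166667 + 0.004778 = 124.171444
  E ⇒ keep positive
Point 5:
  Lat: 89 + 37/60 + 21/3600 = 89.622500
  N → positive
  Lon: 2° + 52/60 + 17.8/3600 = 2 + 0.866667 + 0.004944 = 2.871611
  W → negative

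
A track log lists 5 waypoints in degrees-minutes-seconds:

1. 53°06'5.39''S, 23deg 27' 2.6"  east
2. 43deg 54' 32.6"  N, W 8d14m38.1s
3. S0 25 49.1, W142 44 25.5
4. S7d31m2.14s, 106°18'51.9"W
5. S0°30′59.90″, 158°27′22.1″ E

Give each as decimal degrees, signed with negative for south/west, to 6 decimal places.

1. -53.101497, 23.450722
2. 43.909056, -8.243917
3. -0.430306, -142.740417
4. -7.517261, -106.314417
5. -0.516639, 158.456139

Point 1:
  φ: 6′ + 5.39″ = 6.08983′; 53 + 6.08983/60 = 53.1014972
  S ⇒ negate
  λ: 23 + 27/60 + 2.6/3600 = 23.4507222
  E ⇒ keep positive
Point 2:
  φ: 43 + 54/60 + 32.6/3600 = 43.9090556
  N ⇒ keep positive
  Longitude: 8° + 14/60 + 38.1/3600 = 8 + 0.233333 + 0.010583 = 8.2439167
  W → negative
Point 3:
  φ: 25′ + 49.1″ = 25.81833′; 0 + 25.81833/60 = 0.4303056
  S → negative
  Lon: 44′ + 25.5″ = 44.42500′; 142 + 44.42500/60 = 142.7404167
  W ⇒ negate
Point 4:
  Latitude: 7 + 31/60 + 2.14/3600 = 7.5172611
  S ⇒ negate
  Longitude: 106° + 18/60 + 51.9/3600 = 106 + 0.300000 + 0.014417 = 106.3144167
  W → negative
Point 5:
  Lat: 0 + 30/60 + 59.9/3600 = 0.5166389
  S → negative
  Lon: 158° + 27/60 + 22.1/3600 = 158 + 0.450000 + 0.006139 = 158.4561389
  E ⇒ keep positive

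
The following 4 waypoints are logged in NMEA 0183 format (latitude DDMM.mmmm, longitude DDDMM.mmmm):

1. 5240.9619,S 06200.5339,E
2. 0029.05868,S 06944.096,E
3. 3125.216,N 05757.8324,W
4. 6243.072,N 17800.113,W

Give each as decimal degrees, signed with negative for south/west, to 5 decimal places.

1. -52.68270, 62.00890
2. -0.48431, 69.73493
3. 31.42027, -57.96387
4. 62.71787, -178.00188

Point 1:
  φ: split at 2 digits → 52° and 40.9619′; 52 + 40.9619/60 = 52.682698
  hemisphere S, so the sign is −
  λ: split at 3 digits → 062° and 0.5339′; 62 + 0.5339/60 = 62.008898
  E ⇒ keep positive
Point 2:
  Latitude: split at 2 digits → 00° and 29.05868′; 0 + 29.05868/60 = 0.484311
  S ⇒ negate
  Lon: split at 3 digits → 069° and 44.096′; 69 + 44.096/60 = 69.734933
  E ⇒ keep positive
Point 3:
  φ: split at 2 digits → 31° and 25.216′; 31 + 25.216/60 = 31.420267
  N → positive
  Longitude: split at 3 digits → 057° and 57.8324′; 57 + 57.8324/60 = 57.963873
  W → negative
Point 4:
  φ: degrees = first 2 digits = 62, minutes = 43.072; 62 + 43.072/60 = 62.717867
  N → positive
  Lon: degrees = first 3 digits = 178, minutes = 0.113; 178 + 0.113/60 = 178.001883
  hemisphere W, so the sign is −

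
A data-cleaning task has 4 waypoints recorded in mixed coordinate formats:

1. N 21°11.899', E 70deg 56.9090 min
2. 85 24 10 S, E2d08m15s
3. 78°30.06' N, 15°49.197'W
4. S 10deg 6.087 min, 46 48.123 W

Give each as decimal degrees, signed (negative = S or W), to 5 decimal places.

Point 1:
  Latitude: 21 + 11.899/60 = 21.198317
  N → positive
  Longitude: 56.909′ = 0.948483°; total 70.948483
  E → positive
Point 2:
  φ: 85 + 24/60 + 10/3600 = 85.402778
  S ⇒ negate
  λ: 2° + 8/60 + 15/3600 = 2 + 0.133333 + 0.004167 = 2.137500
  E ⇒ keep positive
Point 3:
  φ: 78 + 30.06/60 = 78.501000
  N → positive
  Longitude: 49.197′ = 0.819950°; total 15.819950
  W ⇒ negate
Point 4:
  Latitude: 10 + 6.087/60 = 10.101450
  S → negative
  Longitude: 46 + 48.123/60 = 46.802050
  hemisphere W, so the sign is −

1. 21.19832, 70.94848
2. -85.40278, 2.13750
3. 78.50100, -15.81995
4. -10.10145, -46.80205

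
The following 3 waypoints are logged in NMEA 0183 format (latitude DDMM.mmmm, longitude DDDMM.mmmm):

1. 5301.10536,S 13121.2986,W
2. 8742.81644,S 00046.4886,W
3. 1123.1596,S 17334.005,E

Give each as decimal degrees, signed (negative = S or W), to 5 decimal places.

1. -53.01842, -131.35498
2. -87.71361, -0.77481
3. -11.38599, 173.56675

Point 1:
  Latitude: split at 2 digits → 53° and 1.10536′; 53 + 1.10536/60 = 53.018423
  hemisphere S, so the sign is −
  Longitude: degrees = first 3 digits = 131, minutes = 21.2986; 131 + 21.2986/60 = 131.354977
  hemisphere W, so the sign is −
Point 2:
  Latitude: split at 2 digits → 87° and 42.81644′; 87 + 42.81644/60 = 87.713607
  hemisphere S, so the sign is −
  λ: split at 3 digits → 000° and 46.4886′; 0 + 46.4886/60 = 0.774810
  W → negative
Point 3:
  Lat: split at 2 digits → 11° and 23.1596′; 11 + 23.1596/60 = 11.385993
  S ⇒ negate
  Lon: split at 3 digits → 173° and 34.005′; 173 + 34.005/60 = 173.566750
  E ⇒ keep positive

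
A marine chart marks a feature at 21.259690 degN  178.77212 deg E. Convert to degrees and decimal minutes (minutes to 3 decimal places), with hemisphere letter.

φ: 21° + 0.259690 × 60 = 21° 15.58140′
Longitude: 178° + 0.772120 × 60 = 178° 46.32720′

21° 15.581′ N, 178° 46.327′ E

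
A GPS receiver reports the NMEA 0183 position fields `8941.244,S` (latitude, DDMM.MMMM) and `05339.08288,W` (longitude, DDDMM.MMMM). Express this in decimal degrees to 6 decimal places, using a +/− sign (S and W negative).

Latitude: split at 2 digits → 89° and 41.244′; 89 + 41.244/60 = 89.6874000
hemisphere S, so the sign is −
λ: degrees = first 3 digits = 53, minutes = 39.08288; 53 + 39.08288/60 = 53.6513813
hemisphere W, so the sign is −

-89.687400, -53.651381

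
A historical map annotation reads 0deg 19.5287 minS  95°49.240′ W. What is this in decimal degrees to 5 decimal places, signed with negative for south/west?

-0.32548, -95.82067

Latitude: 19.5287′ = 0.325478°; total 0.325478
S ⇒ negate
Longitude: 49.24′ = 0.820667°; total 95.820667
hemisphere W, so the sign is −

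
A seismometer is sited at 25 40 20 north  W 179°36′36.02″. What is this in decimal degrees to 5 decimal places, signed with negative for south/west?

Lat: 40′ + 20″ = 40.33333′; 25 + 40.33333/60 = 25.672222
N → positive
λ: 36′ + 36.02″ = 36.60033′; 179 + 36.60033/60 = 179.610006
W → negative

25.67222, -179.61001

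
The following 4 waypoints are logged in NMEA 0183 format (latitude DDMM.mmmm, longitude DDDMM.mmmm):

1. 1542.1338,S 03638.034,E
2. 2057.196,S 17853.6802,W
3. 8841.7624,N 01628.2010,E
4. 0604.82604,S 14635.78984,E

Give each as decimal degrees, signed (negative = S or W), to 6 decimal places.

Point 1:
  Latitude: degrees = first 2 digits = 15, minutes = 42.1338; 15 + 42.1338/60 = 15.7022300
  S ⇒ negate
  Lon: split at 3 digits → 036° and 38.034′; 36 + 38.034/60 = 36.6339000
  E ⇒ keep positive
Point 2:
  Latitude: split at 2 digits → 20° and 57.196′; 20 + 57.196/60 = 20.9532667
  hemisphere S, so the sign is −
  Lon: degrees = first 3 digits = 178, minutes = 53.6802; 178 + 53.6802/60 = 178.8946700
  W → negative
Point 3:
  Lat: split at 2 digits → 88° and 41.7624′; 88 + 41.7624/60 = 88.6960400
  N ⇒ keep positive
  Lon: split at 3 digits → 016° and 28.201′; 16 + 28.201/60 = 16.4700167
  E ⇒ keep positive
Point 4:
  Latitude: degrees = first 2 digits = 6, minutes = 4.82604; 6 + 4.82604/60 = 6.0804340
  S → negative
  Longitude: degrees = first 3 digits = 146, minutes = 35.78984; 146 + 35.78984/60 = 146.5964973
  E ⇒ keep positive

1. -15.702230, 36.633900
2. -20.953267, -178.894670
3. 88.696040, 16.470017
4. -6.080434, 146.596497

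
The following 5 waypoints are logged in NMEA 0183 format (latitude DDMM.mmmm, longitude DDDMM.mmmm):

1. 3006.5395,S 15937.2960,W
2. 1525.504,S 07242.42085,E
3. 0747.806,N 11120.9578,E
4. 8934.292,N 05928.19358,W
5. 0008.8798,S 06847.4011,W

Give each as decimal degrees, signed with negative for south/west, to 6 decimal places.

Point 1:
  Latitude: split at 2 digits → 30° and 6.5395′; 30 + 6.5395/60 = 30.1089917
  hemisphere S, so the sign is −
  Lon: degrees = first 3 digits = 159, minutes = 37.296; 159 + 37.296/60 = 159.6216000
  W ⇒ negate
Point 2:
  φ: split at 2 digits → 15° and 25.504′; 15 + 25.504/60 = 15.4250667
  hemisphere S, so the sign is −
  Longitude: degrees = first 3 digits = 72, minutes = 42.42085; 72 + 42.42085/60 = 72.7070142
  E → positive
Point 3:
  φ: degrees = first 2 digits = 7, minutes = 47.806; 7 + 47.806/60 = 7.7967667
  N → positive
  Lon: split at 3 digits → 111° and 20.9578′; 111 + 20.9578/60 = 111.3492967
  E → positive
Point 4:
  Lat: degrees = first 2 digits = 89, minutes = 34.292; 89 + 34.292/60 = 89.5715333
  N → positive
  Longitude: split at 3 digits → 059° and 28.19358′; 59 + 28.19358/60 = 59.4698930
  W ⇒ negate
Point 5:
  φ: split at 2 digits → 00° and 8.8798′; 0 + 8.8798/60 = 0.1479967
  hemisphere S, so the sign is −
  Longitude: split at 3 digits → 068° and 47.4011′; 68 + 47.4011/60 = 68.7900183
  W → negative

1. -30.108992, -159.621600
2. -15.425067, 72.707014
3. 7.796767, 111.349297
4. 89.571533, -59.469893
5. -0.147997, -68.790018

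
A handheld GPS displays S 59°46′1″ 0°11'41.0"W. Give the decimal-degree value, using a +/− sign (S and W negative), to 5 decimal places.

-59.76694, -0.19472

Lat: 59° + 46/60 + 1/3600 = 59 + 0.766667 + 0.000278 = 59.766944
S → negative
Lon: 0° + 11/60 + 41/3600 = 0 + 0.183333 + 0.011389 = 0.194722
W ⇒ negate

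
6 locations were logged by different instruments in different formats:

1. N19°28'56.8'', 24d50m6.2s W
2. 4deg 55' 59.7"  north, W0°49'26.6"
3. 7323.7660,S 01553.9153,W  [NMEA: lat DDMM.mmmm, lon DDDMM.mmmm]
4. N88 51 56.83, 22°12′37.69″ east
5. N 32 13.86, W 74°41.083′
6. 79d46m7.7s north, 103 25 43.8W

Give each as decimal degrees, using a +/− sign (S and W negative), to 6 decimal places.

Point 1:
  φ: 19 + 28/60 + 56.8/3600 = 19.4824444
  N ⇒ keep positive
  Longitude: 50′ + 6.2″ = 50.10333′; 24 + 50.10333/60 = 24.8350556
  W ⇒ negate
Point 2:
  Lat: 55′ + 59.7″ = 55.99500′; 4 + 55.99500/60 = 4.9332500
  N → positive
  λ: 0° + 49/60 + 26.6/3600 = 0 + 0.816667 + 0.007389 = 0.8240556
  W ⇒ negate
Point 3:
  Lat: degrees = first 2 digits = 73, minutes = 23.766; 73 + 23.766/60 = 73.3961000
  hemisphere S, so the sign is −
  Longitude: degrees = first 3 digits = 15, minutes = 53.9153; 15 + 53.9153/60 = 15.8985883
  W ⇒ negate
Point 4:
  Latitude: 51′ + 56.83″ = 51.94717′; 88 + 51.94717/60 = 88.8657861
  N → positive
  λ: 22° + 12/60 + 37.69/3600 = 22 + 0.200000 + 0.010469 = 22.2104694
  E → positive
Point 5:
  Lat: 32 + 13.86/60 = 32.2310000
  N → positive
  λ: 74 + 41.083/60 = 74.6847167
  W → negative
Point 6:
  Latitude: 46′ + 7.7″ = 46.12833′; 79 + 46.12833/60 = 79.7688056
  N → positive
  λ: 103 + 25/60 + 43.8/3600 = 103.4288333
  hemisphere W, so the sign is −

1. 19.482444, -24.835056
2. 4.933250, -0.824056
3. -73.396100, -15.898588
4. 88.865786, 22.210469
5. 32.231000, -74.684717
6. 79.768806, -103.428833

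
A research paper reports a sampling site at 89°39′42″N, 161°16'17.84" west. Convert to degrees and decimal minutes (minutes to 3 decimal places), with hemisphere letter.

φ: seconds/60 = 0.70000; minutes = 39 + 0.70000 = 39.70000
λ: 16 + 17.84/60 = 16.29733′

89° 39.700′ N, 161° 16.297′ W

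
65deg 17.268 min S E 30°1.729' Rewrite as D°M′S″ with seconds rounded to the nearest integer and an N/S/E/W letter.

65°17′16″ S, 30°01′44″ E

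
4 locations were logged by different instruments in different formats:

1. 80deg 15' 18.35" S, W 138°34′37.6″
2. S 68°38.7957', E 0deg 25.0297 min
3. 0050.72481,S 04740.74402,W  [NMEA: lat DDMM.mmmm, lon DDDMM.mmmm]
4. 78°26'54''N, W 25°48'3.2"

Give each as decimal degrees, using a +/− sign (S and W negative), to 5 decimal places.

Point 1:
  Latitude: 80° + 15/60 + 18.35/3600 = 80 + 0.250000 + 0.005097 = 80.255097
  hemisphere S, so the sign is −
  λ: 138 + 34/60 + 37.6/3600 = 138.577111
  W → negative
Point 2:
  φ: 68 + 38.7957/60 = 68.646595
  S ⇒ negate
  λ: 0 + 25.0297/60 = 0.417162
  E → positive
Point 3:
  Lat: split at 2 digits → 00° and 50.72481′; 0 + 50.72481/60 = 0.845414
  S ⇒ negate
  Longitude: split at 3 digits → 047° and 40.74402′; 47 + 40.74402/60 = 47.679067
  W ⇒ negate
Point 4:
  φ: 78° + 26/60 + 54/3600 = 78 + 0.433333 + 0.015000 = 78.448333
  N → positive
  Lon: 25 + 48/60 + 3.2/3600 = 25.800889
  W → negative

1. -80.25510, -138.57711
2. -68.64660, 0.41716
3. -0.84541, -47.67907
4. 78.44833, -25.80089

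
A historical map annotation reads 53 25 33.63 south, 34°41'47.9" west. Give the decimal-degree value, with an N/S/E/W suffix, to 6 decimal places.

53.426008° S, 34.696639° W

Lat: 25′ + 33.63″ = 25.56050′; 53 + 25.56050/60 = 53.4260083
λ: 34 + 41/60 + 47.9/3600 = 34.6966389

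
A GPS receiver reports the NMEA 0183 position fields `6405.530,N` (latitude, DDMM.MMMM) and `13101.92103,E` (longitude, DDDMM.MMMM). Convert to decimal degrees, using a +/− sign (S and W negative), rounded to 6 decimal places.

Latitude: split at 2 digits → 64° and 5.53′; 64 + 5.53/60 = 64.0921667
N ⇒ keep positive
Lon: degrees = first 3 digits = 131, minutes = 1.92103; 131 + 1.92103/60 = 131.0320172
E → positive

64.092167, 131.032017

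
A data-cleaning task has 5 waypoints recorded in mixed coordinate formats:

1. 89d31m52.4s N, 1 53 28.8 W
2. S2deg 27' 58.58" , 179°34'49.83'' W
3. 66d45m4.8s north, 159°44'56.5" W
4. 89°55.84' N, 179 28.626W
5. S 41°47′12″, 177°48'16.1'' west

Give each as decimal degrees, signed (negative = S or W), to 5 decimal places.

Point 1:
  Latitude: 31′ + 52.4″ = 31.87333′; 89 + 31.87333/60 = 89.531222
  N ⇒ keep positive
  λ: 1° + 53/60 + 28.8/3600 = 1 + 0.883333 + 0.008000 = 1.891333
  W ⇒ negate
Point 2:
  Latitude: 2 + 27/60 + 58.58/3600 = 2.466272
  S ⇒ negate
  Longitude: 179° + 34/60 + 49.83/3600 = 179 + 0.566667 + 0.013842 = 179.580508
  hemisphere W, so the sign is −
Point 3:
  Latitude: 66 + 45/60 + 4.8/3600 = 66.751333
  N → positive
  Lon: 44′ + 56.5″ = 44.94167′; 159 + 44.94167/60 = 159.749028
  W → negative
Point 4:
  Latitude: 55.84′ = 0.930667°; total 89.930667
  N → positive
  λ: 28.626′ = 0.477100°; total 179.477100
  W ⇒ negate
Point 5:
  Latitude: 41° + 47/60 + 12/3600 = 41 + 0.783333 + 0.003333 = 41.786667
  hemisphere S, so the sign is −
  λ: 177° + 48/60 + 16.1/3600 = 177 + 0.800000 + 0.004472 = 177.804472
  hemisphere W, so the sign is −

1. 89.53122, -1.89133
2. -2.46627, -179.58051
3. 66.75133, -159.74903
4. 89.93067, -179.47710
5. -41.78667, -177.80447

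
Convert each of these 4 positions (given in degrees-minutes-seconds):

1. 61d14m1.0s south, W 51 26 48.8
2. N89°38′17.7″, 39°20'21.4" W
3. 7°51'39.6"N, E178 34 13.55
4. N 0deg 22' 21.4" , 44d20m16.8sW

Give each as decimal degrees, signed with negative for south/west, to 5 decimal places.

Point 1:
  Latitude: 61° + 14/60 + 1/3600 = 61 + 0.233333 + 0.000278 = 61.233611
  S ⇒ negate
  Lon: 51° + 26/60 + 48.8/3600 = 51 + 0.433333 + 0.013556 = 51.446889
  hemisphere W, so the sign is −
Point 2:
  Lat: 38′ + 17.7″ = 38.29500′; 89 + 38.29500/60 = 89.638250
  N → positive
  λ: 39° + 20/60 + 21.4/3600 = 39 + 0.333333 + 0.005944 = 39.339278
  hemisphere W, so the sign is −
Point 3:
  Latitude: 7 + 51/60 + 39.6/3600 = 7.861000
  N → positive
  λ: 178° + 34/60 + 13.55/3600 = 178 + 0.566667 + 0.003764 = 178.570431
  E → positive
Point 4:
  Latitude: 22′ + 21.4″ = 22.35667′; 0 + 22.35667/60 = 0.372611
  N → positive
  λ: 44 + 20/60 + 16.8/3600 = 44.338000
  W → negative

1. -61.23361, -51.44689
2. 89.63825, -39.33928
3. 7.86100, 178.57043
4. 0.37261, -44.33800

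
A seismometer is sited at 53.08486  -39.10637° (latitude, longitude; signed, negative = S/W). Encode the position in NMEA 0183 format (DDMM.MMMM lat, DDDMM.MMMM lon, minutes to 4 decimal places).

5305.0916,N / 03906.3822,W

Lat: minutes = (53.084860 − 53) × 60 = 5.091600
Longitude is negative → W; |value| = 39.106370
Longitude: 39° + 0.106370 × 60 = 39° 6.382200′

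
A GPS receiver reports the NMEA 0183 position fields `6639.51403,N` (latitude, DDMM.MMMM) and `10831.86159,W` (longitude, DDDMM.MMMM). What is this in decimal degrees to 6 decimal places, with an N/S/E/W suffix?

φ: split at 2 digits → 66° and 39.51403′; 66 + 39.51403/60 = 66.6585672
Lon: degrees = first 3 digits = 108, minutes = 31.86159; 108 + 31.86159/60 = 108.5310265

66.658567° N, 108.531027° W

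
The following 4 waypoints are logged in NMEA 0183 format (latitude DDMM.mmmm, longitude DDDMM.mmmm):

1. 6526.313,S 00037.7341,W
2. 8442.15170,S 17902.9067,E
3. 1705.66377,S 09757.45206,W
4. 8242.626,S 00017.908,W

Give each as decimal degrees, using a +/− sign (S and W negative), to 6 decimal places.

Point 1:
  Latitude: degrees = first 2 digits = 65, minutes = 26.313; 65 + 26.313/60 = 65.4385500
  hemisphere S, so the sign is −
  λ: split at 3 digits → 000° and 37.7341′; 0 + 37.7341/60 = 0.6289017
  W → negative
Point 2:
  Lat: split at 2 digits → 84° and 42.1517′; 84 + 42.1517/60 = 84.7025283
  S → negative
  λ: split at 3 digits → 179° and 2.9067′; 179 + 2.9067/60 = 179.0484450
  E ⇒ keep positive
Point 3:
  φ: split at 2 digits → 17° and 5.66377′; 17 + 5.66377/60 = 17.0943962
  S → negative
  Longitude: split at 3 digits → 097° and 57.45206′; 97 + 57.45206/60 = 97.9575343
  W ⇒ negate
Point 4:
  φ: split at 2 digits → 82° and 42.626′; 82 + 42.626/60 = 82.7104333
  S ⇒ negate
  Longitude: split at 3 digits → 000° and 17.908′; 0 + 17.908/60 = 0.2984667
  hemisphere W, so the sign is −

1. -65.438550, -0.628902
2. -84.702528, 179.048445
3. -17.094396, -97.957534
4. -82.710433, -0.298467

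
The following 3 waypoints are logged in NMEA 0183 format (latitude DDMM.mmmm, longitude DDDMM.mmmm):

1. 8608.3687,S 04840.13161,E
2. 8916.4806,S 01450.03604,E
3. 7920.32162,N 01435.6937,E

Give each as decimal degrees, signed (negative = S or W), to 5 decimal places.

Point 1:
  Latitude: split at 2 digits → 86° and 8.3687′; 86 + 8.3687/60 = 86.139478
  hemisphere S, so the sign is −
  Longitude: degrees = first 3 digits = 48, minutes = 40.13161; 48 + 40.13161/60 = 48.668860
  E ⇒ keep positive
Point 2:
  Lat: degrees = first 2 digits = 89, minutes = 16.4806; 89 + 16.4806/60 = 89.274677
  S → negative
  Lon: split at 3 digits → 014° and 50.03604′; 14 + 50.03604/60 = 14.833934
  E ⇒ keep positive
Point 3:
  Lat: degrees = first 2 digits = 79, minutes = 20.32162; 79 + 20.32162/60 = 79.338694
  N → positive
  Lon: split at 3 digits → 014° and 35.6937′; 14 + 35.6937/60 = 14.594895
  E ⇒ keep positive

1. -86.13948, 48.66886
2. -89.27468, 14.83393
3. 79.33869, 14.59490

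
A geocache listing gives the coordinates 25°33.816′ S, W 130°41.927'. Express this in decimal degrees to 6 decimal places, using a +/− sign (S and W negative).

-25.563600, -130.698783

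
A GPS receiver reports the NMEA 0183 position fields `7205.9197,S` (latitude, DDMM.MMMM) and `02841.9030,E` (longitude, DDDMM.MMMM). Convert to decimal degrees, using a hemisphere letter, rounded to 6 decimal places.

Lat: degrees = first 2 digits = 72, minutes = 5.9197; 72 + 5.9197/60 = 72.0986617
Lon: degrees = first 3 digits = 28, minutes = 41.903; 28 + 41.903/60 = 28.6983833

72.098662° S, 28.698383° E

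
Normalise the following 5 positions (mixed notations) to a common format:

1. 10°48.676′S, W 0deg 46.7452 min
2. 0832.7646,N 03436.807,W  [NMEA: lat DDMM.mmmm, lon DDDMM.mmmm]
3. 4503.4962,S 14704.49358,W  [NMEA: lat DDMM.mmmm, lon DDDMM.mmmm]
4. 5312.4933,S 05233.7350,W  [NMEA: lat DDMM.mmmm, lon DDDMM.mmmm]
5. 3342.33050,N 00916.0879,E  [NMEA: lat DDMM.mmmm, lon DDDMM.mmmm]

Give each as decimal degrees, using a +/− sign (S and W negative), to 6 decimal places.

1. -10.811267, -0.779087
2. 8.546077, -34.613450
3. -45.058270, -147.074893
4. -53.208222, -52.562250
5. 33.705508, 9.268132

Point 1:
  Latitude: 10 + 48.676/60 = 10.8112667
  S → negative
  Longitude: 46.7452′ = 0.779087°; total 0.7790867
  W → negative
Point 2:
  φ: split at 2 digits → 08° and 32.7646′; 8 + 32.7646/60 = 8.5460767
  N → positive
  Longitude: degrees = first 3 digits = 34, minutes = 36.807; 34 + 36.807/60 = 34.6134500
  hemisphere W, so the sign is −
Point 3:
  Lat: degrees = first 2 digits = 45, minutes = 3.4962; 45 + 3.4962/60 = 45.0582700
  S ⇒ negate
  Lon: degrees = first 3 digits = 147, minutes = 4.49358; 147 + 4.49358/60 = 147.0748930
  W ⇒ negate
Point 4:
  Latitude: split at 2 digits → 53° and 12.4933′; 53 + 12.4933/60 = 53.2082217
  S ⇒ negate
  Lon: degrees = first 3 digits = 52, minutes = 33.735; 52 + 33.735/60 = 52.5622500
  W ⇒ negate
Point 5:
  φ: degrees = first 2 digits = 33, minutes = 42.3305; 33 + 42.3305/60 = 33.7055083
  N → positive
  Lon: split at 3 digits → 009° and 16.0879′; 9 + 16.0879/60 = 9.2681317
  E → positive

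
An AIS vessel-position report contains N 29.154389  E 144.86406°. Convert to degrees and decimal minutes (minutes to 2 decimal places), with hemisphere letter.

29° 9.26′ N, 144° 51.84′ E

φ: 29° + 0.154389 × 60 = 29° 9.2633′
Lon: 144° + 0.864060 × 60 = 144° 51.8436′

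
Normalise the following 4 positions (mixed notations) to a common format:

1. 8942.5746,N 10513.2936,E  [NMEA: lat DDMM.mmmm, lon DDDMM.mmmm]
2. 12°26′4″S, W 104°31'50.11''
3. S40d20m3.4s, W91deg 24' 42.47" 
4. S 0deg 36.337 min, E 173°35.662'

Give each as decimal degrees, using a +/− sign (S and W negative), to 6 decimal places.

1. 89.709577, 105.221560
2. -12.434444, -104.530586
3. -40.334278, -91.411797
4. -0.605617, 173.594367

Point 1:
  Latitude: degrees = first 2 digits = 89, minutes = 42.5746; 89 + 42.5746/60 = 89.7095767
  N → positive
  λ: split at 3 digits → 105° and 13.2936′; 105 + 13.2936/60 = 105.2215600
  E → positive
Point 2:
  Latitude: 12 + 26/60 + 4/3600 = 12.4344444
  hemisphere S, so the sign is −
  Longitude: 104° + 31/60 + 50.11/3600 = 104 + 0.516667 + 0.013919 = 104.5305861
  W ⇒ negate
Point 3:
  Latitude: 40° + 20/60 + 3.4/3600 = 40 + 0.333333 + 0.000944 = 40.3342778
  hemisphere S, so the sign is −
  Longitude: 24′ + 42.47″ = 24.70783′; 91 + 24.70783/60 = 91.4117972
  hemisphere W, so the sign is −
Point 4:
  Latitude: 36.337′ = 0.605617°; total 0.6056167
  S ⇒ negate
  Lon: 173 + 35.662/60 = 173.5943667
  E → positive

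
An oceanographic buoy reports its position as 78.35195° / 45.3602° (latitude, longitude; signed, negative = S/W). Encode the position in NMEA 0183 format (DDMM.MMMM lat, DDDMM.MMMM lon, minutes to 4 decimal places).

Latitude: minutes = (78.351950 − 78) × 60 = 21.117000
λ: 45° + 0.360200 × 60 = 45° 21.612000′

7821.1170,N / 04521.6120,E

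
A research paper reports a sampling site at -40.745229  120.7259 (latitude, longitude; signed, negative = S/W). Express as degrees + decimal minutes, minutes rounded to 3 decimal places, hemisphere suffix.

40° 44.714′ S, 120° 43.554′ E

Latitude is negative → S; |value| = 40.745229
φ: fractional part 0.745229 → 44.71374 minutes
Longitude: 120° + 0.725900 × 60 = 120° 43.55400′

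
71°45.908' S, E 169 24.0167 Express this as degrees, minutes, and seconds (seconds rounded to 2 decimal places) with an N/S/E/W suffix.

71°45′54.48″ S, 169°24′1.00″ E

Latitude: 45.90800′ → 45′ and 0.90800 × 60 = 54.4800″
λ: fractional minutes 0.01670 × 60 = 1.0020″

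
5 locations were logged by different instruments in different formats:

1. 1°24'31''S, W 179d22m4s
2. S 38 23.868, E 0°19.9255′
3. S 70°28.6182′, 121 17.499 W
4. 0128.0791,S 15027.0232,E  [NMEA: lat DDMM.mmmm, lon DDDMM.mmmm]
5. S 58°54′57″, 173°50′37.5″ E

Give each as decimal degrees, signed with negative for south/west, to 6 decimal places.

Point 1:
  φ: 1° + 24/60 + 31/3600 = 1 + 0.400000 + 0.008611 = 1.4086111
  S ⇒ negate
  Longitude: 22′ + 4″ = 22.06667′; 179 + 22.06667/60 = 179.3677778
  W ⇒ negate
Point 2:
  Latitude: 38 + 23.868/60 = 38.3978000
  hemisphere S, so the sign is −
  Lon: 19.9255′ = 0.332092°; total 0.3320917
  E → positive
Point 3:
  Latitude: 28.6182′ = 0.476970°; total 70.4769700
  S ⇒ negate
  Lon: 121 + 17.499/60 = 121.2916500
  hemisphere W, so the sign is −
Point 4:
  Lat: split at 2 digits → 01° and 28.0791′; 1 + 28.0791/60 = 1.4679850
  hemisphere S, so the sign is −
  Lon: split at 3 digits → 150° and 27.0232′; 150 + 27.0232/60 = 150.4503867
  E ⇒ keep positive
Point 5:
  Latitude: 54′ + 57″ = 54.95000′; 58 + 54.95000/60 = 58.9158333
  S → negative
  Lon: 173° + 50/60 + 37.5/3600 = 173 + 0.833333 + 0.010417 = 173.8437500
  E ⇒ keep positive

1. -1.408611, -179.367778
2. -38.397800, 0.332092
3. -70.476970, -121.291650
4. -1.467985, 150.450387
5. -58.915833, 173.843750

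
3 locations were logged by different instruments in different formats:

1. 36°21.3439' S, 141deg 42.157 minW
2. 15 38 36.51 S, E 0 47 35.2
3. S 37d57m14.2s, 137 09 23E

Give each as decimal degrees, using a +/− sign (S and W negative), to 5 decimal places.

1. -36.35573, -141.70262
2. -15.64348, 0.79311
3. -37.95394, 137.15639

Point 1:
  φ: 21.3439′ = 0.355732°; total 36.355732
  S ⇒ negate
  λ: 42.157′ = 0.702617°; total 141.702617
  W → negative
Point 2:
  Lat: 15 + 38/60 + 36.51/3600 = 15.643475
  S ⇒ negate
  Longitude: 0 + 47/60 + 35.2/3600 = 0.793111
  E ⇒ keep positive
Point 3:
  Latitude: 37 + 57/60 + 14.2/3600 = 37.953944
  S ⇒ negate
  Lon: 137 + 9/60 + 23/3600 = 137.156389
  E ⇒ keep positive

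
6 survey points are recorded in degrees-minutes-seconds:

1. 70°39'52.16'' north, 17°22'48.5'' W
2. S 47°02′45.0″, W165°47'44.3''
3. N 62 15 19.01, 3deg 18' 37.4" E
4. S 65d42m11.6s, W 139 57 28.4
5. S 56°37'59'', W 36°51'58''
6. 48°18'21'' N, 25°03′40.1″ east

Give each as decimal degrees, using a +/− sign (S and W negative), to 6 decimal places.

1. 70.664489, -17.380139
2. -47.045833, -165.795639
3. 62.255281, 3.310389
4. -65.703222, -139.957889
5. -56.633056, -36.866111
6. 48.305833, 25.061139

Point 1:
  Latitude: 70° + 39/60 + 52.16/3600 = 70 + 0.650000 + 0.014489 = 70.6644889
  N ⇒ keep positive
  Longitude: 17 + 22/60 + 48.5/3600 = 17.3801389
  W ⇒ negate
Point 2:
  Lat: 2′ + 45″ = 2.75000′; 47 + 2.75000/60 = 47.0458333
  S ⇒ negate
  Longitude: 47′ + 44.3″ = 47.73833′; 165 + 47.73833/60 = 165.7956389
  W → negative
Point 3:
  φ: 62 + 15/60 + 19.01/3600 = 62.2552806
  N → positive
  Lon: 3 + 18/60 + 37.4/3600 = 3.3103889
  E ⇒ keep positive
Point 4:
  φ: 65° + 42/60 + 11.6/3600 = 65 + 0.700000 + 0.003222 = 65.7032222
  S → negative
  λ: 139 + 57/60 + 28.4/3600 = 139.9578889
  W → negative
Point 5:
  Latitude: 37′ + 59″ = 37.98333′; 56 + 37.98333/60 = 56.6330556
  hemisphere S, so the sign is −
  λ: 36 + 51/60 + 58/3600 = 36.8661111
  hemisphere W, so the sign is −
Point 6:
  φ: 48° + 18/60 + 21/3600 = 48 + 0.300000 + 0.005833 = 48.3058333
  N ⇒ keep positive
  Lon: 25 + 3/60 + 40.1/3600 = 25.0611389
  E ⇒ keep positive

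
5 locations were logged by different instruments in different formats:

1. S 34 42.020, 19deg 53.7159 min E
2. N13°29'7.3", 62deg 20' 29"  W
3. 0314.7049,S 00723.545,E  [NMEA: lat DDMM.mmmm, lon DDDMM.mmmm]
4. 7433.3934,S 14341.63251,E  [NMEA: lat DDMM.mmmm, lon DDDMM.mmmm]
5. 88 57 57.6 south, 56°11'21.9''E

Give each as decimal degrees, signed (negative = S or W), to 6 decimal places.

Point 1:
  Latitude: 42.02′ = 0.700333°; total 34.7003333
  hemisphere S, so the sign is −
  Longitude: 53.7159′ = 0.895265°; total 19.8952650
  E → positive
Point 2:
  φ: 29′ + 7.3″ = 29.12167′; 13 + 29.12167/60 = 13.4853611
  N → positive
  Lon: 20′ + 29″ = 20.48333′; 62 + 20.48333/60 = 62.3413889
  W → negative
Point 3:
  Latitude: degrees = first 2 digits = 3, minutes = 14.7049; 3 + 14.7049/60 = 3.2450817
  hemisphere S, so the sign is −
  Lon: degrees = first 3 digits = 7, minutes = 23.545; 7 + 23.545/60 = 7.3924167
  E → positive
Point 4:
  Lat: degrees = first 2 digits = 74, minutes = 33.3934; 74 + 33.3934/60 = 74.5565567
  S ⇒ negate
  λ: split at 3 digits → 143° and 41.63251′; 143 + 41.63251/60 = 143.6938752
  E ⇒ keep positive
Point 5:
  Lat: 88 + 57/60 + 57.6/3600 = 88.9660000
  hemisphere S, so the sign is −
  λ: 56° + 11/60 + 21.9/3600 = 56 + 0.183333 + 0.006083 = 56.1894167
  E → positive

1. -34.700333, 19.895265
2. 13.485361, -62.341389
3. -3.245082, 7.392417
4. -74.556557, 143.693875
5. -88.966000, 56.189417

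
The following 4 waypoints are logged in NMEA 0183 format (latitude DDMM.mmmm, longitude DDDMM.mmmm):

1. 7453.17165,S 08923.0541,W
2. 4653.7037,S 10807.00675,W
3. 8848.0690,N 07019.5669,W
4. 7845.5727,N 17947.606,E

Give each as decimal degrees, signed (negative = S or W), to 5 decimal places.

Point 1:
  Latitude: degrees = first 2 digits = 74, minutes = 53.17165; 74 + 53.17165/60 = 74.886194
  S ⇒ negate
  Lon: degrees = first 3 digits = 89, minutes = 23.0541; 89 + 23.0541/60 = 89.384235
  hemisphere W, so the sign is −
Point 2:
  Lat: split at 2 digits → 46° and 53.7037′; 46 + 53.7037/60 = 46.895062
  hemisphere S, so the sign is −
  λ: degrees = first 3 digits = 108, minutes = 7.00675; 108 + 7.00675/60 = 108.116779
  hemisphere W, so the sign is −
Point 3:
  Latitude: split at 2 digits → 88° and 48.069′; 88 + 48.069/60 = 88.801150
  N → positive
  λ: degrees = first 3 digits = 70, minutes = 19.5669; 70 + 19.5669/60 = 70.326115
  W ⇒ negate
Point 4:
  Lat: split at 2 digits → 78° and 45.5727′; 78 + 45.5727/60 = 78.759545
  N → positive
  Longitude: split at 3 digits → 179° and 47.606′; 179 + 47.606/60 = 179.793433
  E ⇒ keep positive

1. -74.88619, -89.38424
2. -46.89506, -108.11678
3. 88.80115, -70.32612
4. 78.75955, 179.79343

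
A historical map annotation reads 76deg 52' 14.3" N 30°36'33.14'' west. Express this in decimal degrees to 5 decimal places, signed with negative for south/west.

76.87064, -30.60921

Latitude: 76° + 52/60 + 14.3/3600 = 76 + 0.866667 + 0.003972 = 76.870639
N → positive
Lon: 30 + 36/60 + 33.14/3600 = 30.609206
W → negative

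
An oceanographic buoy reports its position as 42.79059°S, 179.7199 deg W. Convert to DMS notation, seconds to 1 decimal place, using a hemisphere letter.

42°47′26.1″ S, 179°43′11.6″ W

Latitude: 0.790590° → 47.43540′; 0.43540 × 60 = 26.124″
Longitude: whole degrees 179; 43.19400′ → 43′ and 11.640″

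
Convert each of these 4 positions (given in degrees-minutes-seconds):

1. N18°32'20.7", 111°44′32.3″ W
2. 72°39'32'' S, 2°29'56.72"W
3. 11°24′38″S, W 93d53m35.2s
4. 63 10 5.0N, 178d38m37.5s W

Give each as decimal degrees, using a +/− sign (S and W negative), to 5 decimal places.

1. 18.53908, -111.74231
2. -72.65889, -2.49909
3. -11.41056, -93.89311
4. 63.16806, -178.64375

Point 1:
  φ: 18° + 32/60 + 20.7/3600 = 18 + 0.533333 + 0.005750 = 18.539083
  N → positive
  Longitude: 111 + 44/60 + 32.3/3600 = 111.742306
  W ⇒ negate
Point 2:
  φ: 72° + 39/60 + 32/3600 = 72 + 0.650000 + 0.008889 = 72.658889
  S → negative
  Lon: 29′ + 56.72″ = 29.94533′; 2 + 29.94533/60 = 2.499089
  hemisphere W, so the sign is −
Point 3:
  Latitude: 11° + 24/60 + 38/3600 = 11 + 0.400000 + 0.010556 = 11.410556
  hemisphere S, so the sign is −
  Longitude: 93 + 53/60 + 35.2/3600 = 93.893111
  W → negative
Point 4:
  Lat: 63 + 10/60 + 5/3600 = 63.168056
  N → positive
  Lon: 178° + 38/60 + 37.5/3600 = 178 + 0.633333 + 0.010417 = 178.643750
  W ⇒ negate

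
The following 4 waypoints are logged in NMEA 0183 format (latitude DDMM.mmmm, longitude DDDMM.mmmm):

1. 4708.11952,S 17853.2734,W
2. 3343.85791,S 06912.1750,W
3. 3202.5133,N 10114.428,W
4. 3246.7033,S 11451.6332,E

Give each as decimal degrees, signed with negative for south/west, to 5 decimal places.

1. -47.13533, -178.88789
2. -33.73097, -69.20292
3. 32.04189, -101.24047
4. -32.77839, 114.86055

Point 1:
  Lat: split at 2 digits → 47° and 8.11952′; 47 + 8.11952/60 = 47.135325
  S ⇒ negate
  λ: degrees = first 3 digits = 178, minutes = 53.2734; 178 + 53.2734/60 = 178.887890
  W → negative
Point 2:
  Latitude: split at 2 digits → 33° and 43.85791′; 33 + 43.85791/60 = 33.730965
  hemisphere S, so the sign is −
  Longitude: split at 3 digits → 069° and 12.175′; 69 + 12.175/60 = 69.202917
  W ⇒ negate
Point 3:
  Latitude: degrees = first 2 digits = 32, minutes = 2.5133; 32 + 2.5133/60 = 32.041888
  N → positive
  λ: split at 3 digits → 101° and 14.428′; 101 + 14.428/60 = 101.240467
  hemisphere W, so the sign is −
Point 4:
  Lat: split at 2 digits → 32° and 46.7033′; 32 + 46.7033/60 = 32.778388
  S ⇒ negate
  Longitude: split at 3 digits → 114° and 51.6332′; 114 + 51.6332/60 = 114.860553
  E ⇒ keep positive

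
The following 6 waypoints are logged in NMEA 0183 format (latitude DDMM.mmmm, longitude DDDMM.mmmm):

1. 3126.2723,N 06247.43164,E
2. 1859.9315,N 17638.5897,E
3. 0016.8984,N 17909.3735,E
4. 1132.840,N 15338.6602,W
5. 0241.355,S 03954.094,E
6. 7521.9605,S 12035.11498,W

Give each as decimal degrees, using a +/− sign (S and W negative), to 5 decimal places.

Point 1:
  Latitude: split at 2 digits → 31° and 26.2723′; 31 + 26.2723/60 = 31.437872
  N → positive
  Longitude: degrees = first 3 digits = 62, minutes = 47.43164; 62 + 47.43164/60 = 62.790527
  E → positive
Point 2:
  φ: degrees = first 2 digits = 18, minutes = 59.9315; 18 + 59.9315/60 = 18.998858
  N ⇒ keep positive
  Lon: degrees = first 3 digits = 176, minutes = 38.5897; 176 + 38.5897/60 = 176.643162
  E → positive
Point 3:
  Lat: split at 2 digits → 00° and 16.8984′; 0 + 16.8984/60 = 0.281640
  N → positive
  Lon: degrees = first 3 digits = 179, minutes = 9.3735; 179 + 9.3735/60 = 179.156225
  E ⇒ keep positive
Point 4:
  Latitude: degrees = first 2 digits = 11, minutes = 32.84; 11 + 32.84/60 = 11.547333
  N ⇒ keep positive
  λ: split at 3 digits → 153° and 38.6602′; 153 + 38.6602/60 = 153.644337
  W ⇒ negate
Point 5:
  Lat: degrees = first 2 digits = 2, minutes = 41.355; 2 + 41.355/60 = 2.689250
  S → negative
  Lon: split at 3 digits → 039° and 54.094′; 39 + 54.094/60 = 39.901567
  E → positive
Point 6:
  φ: degrees = first 2 digits = 75, minutes = 21.9605; 75 + 21.9605/60 = 75.366008
  S → negative
  Longitude: degrees = first 3 digits = 120, minutes = 35.11498; 120 + 35.11498/60 = 120.585250
  W ⇒ negate

1. 31.43787, 62.79053
2. 18.99886, 176.64316
3. 0.28164, 179.15623
4. 11.54733, -153.64434
5. -2.68925, 39.90157
6. -75.36601, -120.58525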